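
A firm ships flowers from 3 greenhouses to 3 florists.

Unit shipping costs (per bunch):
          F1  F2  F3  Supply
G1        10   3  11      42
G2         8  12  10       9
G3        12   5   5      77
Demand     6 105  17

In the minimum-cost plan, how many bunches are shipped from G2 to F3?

The minimum-cost plan:
  G1→F2: 42 × 3 = 126
  G2→F1: 6 × 8 = 48
  G2→F3: 3 × 10 = 30
  G3→F2: 63 × 5 = 315
  G3→F3: 14 × 5 = 70
Total cost = 589.
So G2→F3 carries 3 bunches.

3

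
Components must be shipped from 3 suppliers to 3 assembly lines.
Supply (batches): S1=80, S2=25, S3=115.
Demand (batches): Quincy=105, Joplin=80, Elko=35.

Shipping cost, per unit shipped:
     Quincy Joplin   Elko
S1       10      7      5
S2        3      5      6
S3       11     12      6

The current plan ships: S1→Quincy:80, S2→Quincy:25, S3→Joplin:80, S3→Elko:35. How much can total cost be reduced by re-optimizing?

320

Current plan cost = 80·10 + 25·3 + 80·12 + 35·6 = 2045.
Optimal plan:
  S1 to Joplin: 80 × 7 = 560
  S2 to Quincy: 25 × 3 = 75
  S3 to Quincy: 80 × 11 = 880
  S3 to Elko: 35 × 6 = 210
Optimal cost = 1725.
Saving = 2045 − 1725 = 320.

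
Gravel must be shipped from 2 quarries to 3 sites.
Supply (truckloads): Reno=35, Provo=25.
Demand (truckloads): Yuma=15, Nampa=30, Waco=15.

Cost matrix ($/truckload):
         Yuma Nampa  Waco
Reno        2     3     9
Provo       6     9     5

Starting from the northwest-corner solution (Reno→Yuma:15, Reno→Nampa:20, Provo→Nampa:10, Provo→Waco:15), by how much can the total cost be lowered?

20

Current plan cost = 15·2 + 20·3 + 10·9 + 15·5 = $255.
Optimal plan:
  Reno->Yuma: 5 × $2 = $10
  Reno->Nampa: 30 × $3 = $90
  Provo->Yuma: 10 × $6 = $60
  Provo->Waco: 15 × $5 = $75
Optimal cost = $235.
Saving = 255 − 235 = $20.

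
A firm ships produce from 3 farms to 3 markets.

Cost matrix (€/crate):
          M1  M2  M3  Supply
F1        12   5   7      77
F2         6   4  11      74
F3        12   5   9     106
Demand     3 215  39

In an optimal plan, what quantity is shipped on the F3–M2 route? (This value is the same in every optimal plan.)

106

Solving gives:
  F1–M2: 38 × €5 = €190
  F1–M3: 39 × €7 = €273
  F2–M1: 3 × €6 = €18
  F2–M2: 71 × €4 = €284
  F3–M2: 106 × €5 = €530
Total cost = €1295.
So F3→M2 carries 106 crates.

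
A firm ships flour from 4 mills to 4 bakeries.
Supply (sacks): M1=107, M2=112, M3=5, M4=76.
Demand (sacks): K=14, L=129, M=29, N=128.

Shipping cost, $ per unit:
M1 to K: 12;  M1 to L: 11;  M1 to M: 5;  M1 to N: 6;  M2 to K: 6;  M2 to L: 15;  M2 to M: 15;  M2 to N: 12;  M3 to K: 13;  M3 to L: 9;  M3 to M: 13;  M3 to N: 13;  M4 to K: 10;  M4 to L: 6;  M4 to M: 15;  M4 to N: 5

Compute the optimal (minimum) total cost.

2518

One minimum-cost allocation:
  M1→M: 29 sacks
  M1→N: 78 sacks
  M2→K: 14 sacks
  M2→L: 48 sacks
  M2→N: 50 sacks
  M3→L: 5 sacks
  M4→L: 76 sacks
Total cost = $2518.
(Supply check: M1 ships 107; M2 ships 112; M3 ships 5; M4 ships 76.)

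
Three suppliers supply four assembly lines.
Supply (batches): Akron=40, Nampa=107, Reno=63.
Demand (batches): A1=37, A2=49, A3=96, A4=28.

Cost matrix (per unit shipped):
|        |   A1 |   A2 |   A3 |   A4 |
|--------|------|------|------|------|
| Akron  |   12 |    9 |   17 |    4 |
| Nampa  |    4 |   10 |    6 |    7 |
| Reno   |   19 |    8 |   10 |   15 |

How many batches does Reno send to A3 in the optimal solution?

26

Solving gives:
  Akron–A2: 12 × 9 = 108
  Akron–A4: 28 × 4 = 112
  Nampa–A1: 37 × 4 = 148
  Nampa–A3: 70 × 6 = 420
  Reno–A2: 37 × 8 = 296
  Reno–A3: 26 × 10 = 260
Total cost = 1344.
So Reno→A3 carries 26 batches.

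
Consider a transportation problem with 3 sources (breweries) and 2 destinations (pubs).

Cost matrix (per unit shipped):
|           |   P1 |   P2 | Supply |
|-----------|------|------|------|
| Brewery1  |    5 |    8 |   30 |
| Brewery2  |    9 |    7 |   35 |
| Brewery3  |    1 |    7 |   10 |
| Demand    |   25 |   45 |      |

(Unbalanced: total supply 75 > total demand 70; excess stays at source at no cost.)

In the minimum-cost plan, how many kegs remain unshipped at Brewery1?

5

Minimum-cost shipments:
  Brewery1 to P1: 15 × 5 = 75
  Brewery1 to P2: 10 × 8 = 80
  Brewery2 to P2: 35 × 7 = 245
  Brewery3 to P1: 10 × 1 = 10
Total cost = 410.
Brewery1 ships 25 of its 30, leaving 5.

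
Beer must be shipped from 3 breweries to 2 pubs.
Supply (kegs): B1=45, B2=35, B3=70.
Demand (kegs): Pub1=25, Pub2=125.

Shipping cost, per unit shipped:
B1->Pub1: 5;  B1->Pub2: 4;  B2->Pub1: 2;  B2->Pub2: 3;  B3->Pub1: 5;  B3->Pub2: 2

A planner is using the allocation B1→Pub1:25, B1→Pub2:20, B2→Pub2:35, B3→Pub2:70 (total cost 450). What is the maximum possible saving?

50

Current plan cost = 25·5 + 20·4 + 35·3 + 70·2 = 450.
Optimal plan:
  B1–Pub2: 45 × 4 = 180
  B2–Pub1: 25 × 2 = 50
  B2–Pub2: 10 × 3 = 30
  B3–Pub2: 70 × 2 = 140
Optimal cost = 400.
Saving = 450 − 400 = 50.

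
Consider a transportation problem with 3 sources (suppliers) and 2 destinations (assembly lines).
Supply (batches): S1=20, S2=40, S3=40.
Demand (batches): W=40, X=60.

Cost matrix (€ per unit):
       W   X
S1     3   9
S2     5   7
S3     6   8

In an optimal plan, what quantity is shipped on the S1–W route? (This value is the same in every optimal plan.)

20

Optimal shipments:
  S1→W: 20 × €3 = €60
  S2→W: 20 × €5 = €100
  S2→X: 20 × €7 = €140
  S3→X: 40 × €8 = €320
Total cost = €620.
So S1→W carries 20 batches.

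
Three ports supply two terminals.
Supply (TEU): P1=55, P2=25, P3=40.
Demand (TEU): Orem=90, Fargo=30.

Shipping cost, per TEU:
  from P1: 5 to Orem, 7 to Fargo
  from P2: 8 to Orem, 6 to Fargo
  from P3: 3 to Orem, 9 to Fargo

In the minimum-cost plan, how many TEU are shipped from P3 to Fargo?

0

Solving gives:
  P1 to Orem: 50 × 5 = 250
  P1 to Fargo: 5 × 7 = 35
  P2 to Fargo: 25 × 6 = 150
  P3 to Orem: 40 × 3 = 120
Total cost = 555.
The route P3→Fargo is not used.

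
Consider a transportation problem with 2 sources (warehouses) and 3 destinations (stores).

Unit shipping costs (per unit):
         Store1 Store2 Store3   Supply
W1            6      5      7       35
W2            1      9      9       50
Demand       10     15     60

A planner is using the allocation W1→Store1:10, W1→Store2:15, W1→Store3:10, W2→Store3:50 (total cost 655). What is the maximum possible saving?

70

Current plan cost = 10·6 + 15·5 + 10·7 + 50·9 = 655.
Optimal plan:
  W1 to Store2: 15 × 5 = 75
  W1 to Store3: 20 × 7 = 140
  W2 to Store1: 10 × 1 = 10
  W2 to Store3: 40 × 9 = 360
Optimal cost = 585.
Saving = 655 − 585 = 70.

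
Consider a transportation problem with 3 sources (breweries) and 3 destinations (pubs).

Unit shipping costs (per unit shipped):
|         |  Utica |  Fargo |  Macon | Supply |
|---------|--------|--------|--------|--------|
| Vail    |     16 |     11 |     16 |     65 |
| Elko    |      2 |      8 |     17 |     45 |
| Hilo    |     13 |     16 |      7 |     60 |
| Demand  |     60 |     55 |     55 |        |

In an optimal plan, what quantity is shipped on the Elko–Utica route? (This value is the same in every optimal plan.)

Optimal shipments:
  Vail–Utica: 10 × 16 = 160
  Vail–Fargo: 55 × 11 = 605
  Elko–Utica: 45 × 2 = 90
  Hilo–Utica: 5 × 13 = 65
  Hilo–Macon: 55 × 7 = 385
Total cost = 1305.
So Elko→Utica carries 45 kegs.

45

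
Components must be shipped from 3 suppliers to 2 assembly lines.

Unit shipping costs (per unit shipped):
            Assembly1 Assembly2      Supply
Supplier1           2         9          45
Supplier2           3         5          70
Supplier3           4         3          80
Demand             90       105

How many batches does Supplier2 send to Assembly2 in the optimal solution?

Solving gives:
  Supplier1–Assembly1: 45 × 2 = 90
  Supplier2–Assembly1: 45 × 3 = 135
  Supplier2–Assembly2: 25 × 5 = 125
  Supplier3–Assembly2: 80 × 3 = 240
Total cost = 590.
So Supplier2→Assembly2 carries 25 batches.

25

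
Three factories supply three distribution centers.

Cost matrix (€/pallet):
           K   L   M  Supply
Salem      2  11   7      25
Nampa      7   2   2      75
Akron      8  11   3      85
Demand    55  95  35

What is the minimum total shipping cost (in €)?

765

An optimal shipping plan:
  Salem–K: 25 × €2 = €50
  Nampa–L: 75 × €2 = €150
  Akron–K: 30 × €8 = €240
  Akron–L: 20 × €11 = €220
  Akron–M: 35 × €3 = €105
Total = 50 + 150 + 240 + 220 + 105 = €765.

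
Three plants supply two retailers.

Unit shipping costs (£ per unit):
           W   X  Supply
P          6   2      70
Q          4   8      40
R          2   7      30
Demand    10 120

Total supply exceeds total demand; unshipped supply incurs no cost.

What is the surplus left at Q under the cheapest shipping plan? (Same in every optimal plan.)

10

An optimal plan:
  P→X: 70 × £2 = £140
  Q→X: 30 × £8 = £240
  R→W: 10 × £2 = £20
  R→X: 20 × £7 = £140
Total cost = £540.
Q ships 30 of its 40, leaving 10.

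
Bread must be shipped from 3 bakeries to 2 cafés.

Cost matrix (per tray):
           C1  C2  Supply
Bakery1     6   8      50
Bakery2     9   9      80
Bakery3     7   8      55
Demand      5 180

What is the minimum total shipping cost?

1550

Optimal allocation:
  Bakery1 to C1: 5 trays
  Bakery1 to C2: 45 trays
  Bakery2 to C2: 80 trays
  Bakery3 to C2: 55 trays
Total cost = 1550.
(Supply check: Bakery1 ships 50; Bakery2 ships 80; Bakery3 ships 55.)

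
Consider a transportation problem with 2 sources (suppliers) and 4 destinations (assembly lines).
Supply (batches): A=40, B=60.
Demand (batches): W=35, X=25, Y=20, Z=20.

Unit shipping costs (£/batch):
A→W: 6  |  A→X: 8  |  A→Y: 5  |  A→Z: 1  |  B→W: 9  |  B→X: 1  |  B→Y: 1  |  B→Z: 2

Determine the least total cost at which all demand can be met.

290

Optimal allocation:
  A to W: 35 batches
  A to Z: 5 batches
  B to X: 25 batches
  B to Y: 20 batches
  B to Z: 15 batches
Total cost = £290.
(Supply check: A ships 40; B ships 60.)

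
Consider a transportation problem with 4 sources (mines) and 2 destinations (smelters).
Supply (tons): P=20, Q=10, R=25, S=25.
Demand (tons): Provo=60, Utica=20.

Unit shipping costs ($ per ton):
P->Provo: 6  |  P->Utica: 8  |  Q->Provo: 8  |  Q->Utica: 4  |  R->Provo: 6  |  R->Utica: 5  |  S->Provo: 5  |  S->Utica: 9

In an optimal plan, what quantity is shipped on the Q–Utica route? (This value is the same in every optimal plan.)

10

Solving gives:
  P→Provo: 20 × $6 = $120
  Q→Utica: 10 × $4 = $40
  R→Provo: 15 × $6 = $90
  R→Utica: 10 × $5 = $50
  S→Provo: 25 × $5 = $125
Total cost = $425.
So Q→Utica carries 10 tons.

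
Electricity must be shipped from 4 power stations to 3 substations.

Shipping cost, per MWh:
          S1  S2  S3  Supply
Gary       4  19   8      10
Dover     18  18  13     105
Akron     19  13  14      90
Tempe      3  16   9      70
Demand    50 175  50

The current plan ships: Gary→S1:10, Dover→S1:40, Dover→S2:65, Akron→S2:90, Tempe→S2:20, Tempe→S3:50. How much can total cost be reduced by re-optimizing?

500

Current plan cost = 10·4 + 40·18 + 65·18 + 90·13 + 20·16 + 50·9 = 3870.
Optimal plan:
  Gary->S3: 10 × 8 = 80
  Dover->S2: 85 × 18 = 1530
  Dover->S3: 20 × 13 = 260
  Akron->S2: 90 × 13 = 1170
  Tempe->S1: 50 × 3 = 150
  Tempe->S3: 20 × 9 = 180
Optimal cost = 3370.
Saving = 3870 − 3370 = 500.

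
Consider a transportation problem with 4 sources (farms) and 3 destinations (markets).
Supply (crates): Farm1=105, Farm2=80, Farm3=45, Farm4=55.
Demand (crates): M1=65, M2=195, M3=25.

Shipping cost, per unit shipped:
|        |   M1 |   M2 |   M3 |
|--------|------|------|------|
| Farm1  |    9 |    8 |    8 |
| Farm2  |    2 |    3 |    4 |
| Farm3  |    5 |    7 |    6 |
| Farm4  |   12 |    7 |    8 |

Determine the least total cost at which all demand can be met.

Optimal allocation:
  Farm1 to M2: 105 crates
  Farm2 to M1: 45 crates
  Farm2 to M2: 35 crates
  Farm3 to M1: 20 crates
  Farm3 to M3: 25 crates
  Farm4 to M2: 55 crates
Total cost = 1670.

1670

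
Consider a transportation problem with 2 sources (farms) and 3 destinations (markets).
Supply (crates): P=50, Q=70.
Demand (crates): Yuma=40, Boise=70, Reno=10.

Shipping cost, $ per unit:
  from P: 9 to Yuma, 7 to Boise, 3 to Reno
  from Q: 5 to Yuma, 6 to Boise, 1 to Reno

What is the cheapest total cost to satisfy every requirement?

680

Optimal allocation:
  P–Boise: 50 × $7 = $350
  Q–Yuma: 40 × $5 = $200
  Q–Boise: 20 × $6 = $120
  Q–Reno: 10 × $1 = $10
Total = 350 + 200 + 120 + 10 = $680.
(Supply check: P ships 50; Q ships 70.)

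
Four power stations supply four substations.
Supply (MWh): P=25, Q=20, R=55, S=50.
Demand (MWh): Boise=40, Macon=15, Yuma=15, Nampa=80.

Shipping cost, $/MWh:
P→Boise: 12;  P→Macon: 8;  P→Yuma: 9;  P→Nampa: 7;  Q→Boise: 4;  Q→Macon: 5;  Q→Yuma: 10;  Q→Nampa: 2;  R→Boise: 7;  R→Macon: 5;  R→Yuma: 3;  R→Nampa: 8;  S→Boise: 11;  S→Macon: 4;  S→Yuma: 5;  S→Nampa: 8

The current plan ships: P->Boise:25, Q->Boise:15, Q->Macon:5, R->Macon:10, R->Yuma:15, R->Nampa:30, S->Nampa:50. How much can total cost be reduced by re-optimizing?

Current plan cost = 25·12 + 15·4 + 5·5 + 10·5 + 15·3 + 30·8 + 50·8 = $1120.
Optimal plan:
  P→Nampa: 25 × $7 = $175
  Q→Nampa: 20 × $2 = $40
  R→Boise: 40 × $7 = $280
  R→Yuma: 15 × $3 = $45
  S→Macon: 15 × $4 = $60
  S→Nampa: 35 × $8 = $280
Optimal cost = $880.
Saving = 1120 − 880 = $240.

240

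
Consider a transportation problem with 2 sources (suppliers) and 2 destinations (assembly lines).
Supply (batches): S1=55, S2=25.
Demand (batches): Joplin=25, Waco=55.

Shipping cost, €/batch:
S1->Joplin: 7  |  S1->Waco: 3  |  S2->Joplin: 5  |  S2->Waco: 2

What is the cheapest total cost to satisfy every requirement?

Optimal allocation:
  S1->Waco: 55 × €3 = €165
  S2->Joplin: 25 × €5 = €125
Total = 165 + 125 = €290.

290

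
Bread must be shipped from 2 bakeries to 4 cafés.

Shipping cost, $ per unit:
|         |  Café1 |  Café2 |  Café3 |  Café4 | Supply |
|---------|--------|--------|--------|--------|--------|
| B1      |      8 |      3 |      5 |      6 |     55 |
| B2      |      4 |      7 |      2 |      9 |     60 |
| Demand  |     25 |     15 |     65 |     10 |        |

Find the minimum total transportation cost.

425

Optimal allocation:
  B1 to Café2: 15 trays
  B1 to Café3: 30 trays
  B1 to Café4: 10 trays
  B2 to Café1: 25 trays
  B2 to Café3: 35 trays
Total cost = $425.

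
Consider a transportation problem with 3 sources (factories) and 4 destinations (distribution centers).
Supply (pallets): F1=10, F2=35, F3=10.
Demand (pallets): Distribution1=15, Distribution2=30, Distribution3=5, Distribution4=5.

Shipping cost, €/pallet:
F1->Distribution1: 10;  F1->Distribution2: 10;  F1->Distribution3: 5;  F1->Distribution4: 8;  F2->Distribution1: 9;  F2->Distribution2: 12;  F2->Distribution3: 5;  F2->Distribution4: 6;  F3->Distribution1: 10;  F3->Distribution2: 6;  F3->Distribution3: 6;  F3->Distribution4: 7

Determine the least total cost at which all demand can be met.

470

One minimum-cost allocation:
  F1→Distribution2: 10 × €10 = €100
  F2→Distribution1: 15 × €9 = €135
  F2→Distribution2: 10 × €12 = €120
  F2→Distribution3: 5 × €5 = €25
  F2→Distribution4: 5 × €6 = €30
  F3→Distribution2: 10 × €6 = €60
Total = 100 + 135 + 120 + 25 + 30 + 60 = €470.
(Supply check: F1 ships 10; F2 ships 35; F3 ships 10.)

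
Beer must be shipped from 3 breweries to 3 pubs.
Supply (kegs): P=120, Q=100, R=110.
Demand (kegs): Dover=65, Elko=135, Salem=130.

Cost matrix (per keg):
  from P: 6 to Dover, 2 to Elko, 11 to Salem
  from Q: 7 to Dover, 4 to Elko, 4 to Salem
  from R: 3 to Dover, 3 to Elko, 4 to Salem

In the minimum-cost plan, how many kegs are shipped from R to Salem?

Optimal shipments:
  P to Elko: 120 × 2 = 240
  Q to Salem: 100 × 4 = 400
  R to Dover: 65 × 3 = 195
  R to Elko: 15 × 3 = 45
  R to Salem: 30 × 4 = 120
Total cost = 1000.
So R→Salem carries 30 kegs.

30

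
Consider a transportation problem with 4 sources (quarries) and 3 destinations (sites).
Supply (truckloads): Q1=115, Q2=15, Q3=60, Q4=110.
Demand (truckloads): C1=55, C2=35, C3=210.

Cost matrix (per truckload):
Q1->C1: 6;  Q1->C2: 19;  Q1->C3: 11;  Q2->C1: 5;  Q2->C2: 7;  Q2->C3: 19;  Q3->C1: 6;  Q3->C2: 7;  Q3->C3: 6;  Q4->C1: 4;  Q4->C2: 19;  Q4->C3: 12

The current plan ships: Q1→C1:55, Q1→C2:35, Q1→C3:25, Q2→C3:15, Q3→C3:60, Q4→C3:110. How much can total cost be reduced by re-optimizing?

Current plan cost = 55·6 + 35·19 + 25·11 + 15·19 + 60·6 + 110·12 = 3235.
Optimal plan:
  Q1–C3: 115 × 11 = 1265
  Q2–C2: 15 × 7 = 105
  Q3–C2: 20 × 7 = 140
  Q3–C3: 40 × 6 = 240
  Q4–C1: 55 × 4 = 220
  Q4–C3: 55 × 12 = 660
Optimal cost = 2630.
Saving = 3235 − 2630 = 605.

605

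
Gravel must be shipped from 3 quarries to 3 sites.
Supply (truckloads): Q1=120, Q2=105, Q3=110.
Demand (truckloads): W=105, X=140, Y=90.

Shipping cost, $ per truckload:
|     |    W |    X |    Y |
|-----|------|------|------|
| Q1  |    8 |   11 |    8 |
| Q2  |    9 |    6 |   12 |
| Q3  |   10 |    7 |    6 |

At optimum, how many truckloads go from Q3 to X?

Solving gives:
  Q1->W: 105 truckloads
  Q1->Y: 15 truckloads
  Q2->X: 105 truckloads
  Q3->X: 35 truckloads
  Q3->Y: 75 truckloads
Total cost = $2285.
So Q3→X carries 35 truckloads.

35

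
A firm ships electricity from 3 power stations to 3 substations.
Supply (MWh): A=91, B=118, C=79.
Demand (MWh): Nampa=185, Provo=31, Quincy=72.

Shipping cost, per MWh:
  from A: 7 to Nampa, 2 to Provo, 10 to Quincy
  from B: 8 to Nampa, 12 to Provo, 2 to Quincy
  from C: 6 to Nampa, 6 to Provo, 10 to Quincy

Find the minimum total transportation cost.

1468

Optimal allocation:
  A–Nampa: 60 × 7 = 420
  A–Provo: 31 × 2 = 62
  B–Nampa: 46 × 8 = 368
  B–Quincy: 72 × 2 = 144
  C–Nampa: 79 × 6 = 474
Total = 420 + 62 + 368 + 144 + 474 = 1468.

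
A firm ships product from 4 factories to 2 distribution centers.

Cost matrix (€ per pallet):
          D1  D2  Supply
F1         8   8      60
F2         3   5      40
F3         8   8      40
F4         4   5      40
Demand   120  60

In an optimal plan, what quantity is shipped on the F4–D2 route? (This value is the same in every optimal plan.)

0

Solving gives:
  F1 to D1: 40 × €8 = €320
  F1 to D2: 20 × €8 = €160
  F2 to D1: 40 × €3 = €120
  F3 to D2: 40 × €8 = €320
  F4 to D1: 40 × €4 = €160
Total cost = €1080.
The route F4→D2 is not used.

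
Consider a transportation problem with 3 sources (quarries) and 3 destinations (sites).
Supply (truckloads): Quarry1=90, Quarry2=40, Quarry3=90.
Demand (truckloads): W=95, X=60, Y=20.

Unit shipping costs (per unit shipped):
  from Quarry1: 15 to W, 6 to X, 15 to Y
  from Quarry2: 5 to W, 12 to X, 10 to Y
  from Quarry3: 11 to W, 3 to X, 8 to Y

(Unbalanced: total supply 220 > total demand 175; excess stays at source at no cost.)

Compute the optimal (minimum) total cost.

1280

A cheapest plan:
  Quarry1–X: 45 × 6 = 270
  Quarry2–W: 40 × 5 = 200
  Quarry3–W: 55 × 11 = 605
  Quarry3–X: 15 × 3 = 45
  Quarry3–Y: 20 × 8 = 160
Total = 270 + 200 + 605 + 45 + 160 = 1280.
(Supply check: Quarry1 ships 45; Quarry2 ships 40; Quarry3 ships 90.)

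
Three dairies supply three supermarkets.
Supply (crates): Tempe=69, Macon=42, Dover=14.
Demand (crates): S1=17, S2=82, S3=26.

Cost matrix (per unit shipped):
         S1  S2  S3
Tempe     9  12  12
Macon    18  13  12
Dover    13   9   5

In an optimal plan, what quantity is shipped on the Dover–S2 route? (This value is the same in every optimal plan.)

0

Solving gives:
  Tempe→S1: 17 × 9 = 153
  Tempe→S2: 52 × 12 = 624
  Macon→S2: 30 × 13 = 390
  Macon→S3: 12 × 12 = 144
  Dover→S3: 14 × 5 = 70
Total cost = 1381.
The route Dover→S2 is not used.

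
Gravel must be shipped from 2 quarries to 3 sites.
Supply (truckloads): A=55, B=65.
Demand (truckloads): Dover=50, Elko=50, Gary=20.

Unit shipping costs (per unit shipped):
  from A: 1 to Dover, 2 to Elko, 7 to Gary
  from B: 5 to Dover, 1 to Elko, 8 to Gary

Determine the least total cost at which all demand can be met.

255

One minimum-cost allocation:
  A to Dover: 50 truckloads
  A to Gary: 5 truckloads
  B to Elko: 50 truckloads
  B to Gary: 15 truckloads
Total cost = 255.
(Supply check: A ships 55; B ships 65.)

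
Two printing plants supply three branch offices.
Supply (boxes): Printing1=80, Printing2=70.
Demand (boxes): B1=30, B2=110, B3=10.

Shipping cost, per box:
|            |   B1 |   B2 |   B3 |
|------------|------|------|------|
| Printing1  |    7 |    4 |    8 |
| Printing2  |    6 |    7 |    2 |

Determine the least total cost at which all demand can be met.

730

An optimal shipping plan:
  Printing1 to B2: 80 boxes
  Printing2 to B1: 30 boxes
  Printing2 to B2: 30 boxes
  Printing2 to B3: 10 boxes
Total cost = 730.
(Supply check: Printing1 ships 80; Printing2 ships 70.)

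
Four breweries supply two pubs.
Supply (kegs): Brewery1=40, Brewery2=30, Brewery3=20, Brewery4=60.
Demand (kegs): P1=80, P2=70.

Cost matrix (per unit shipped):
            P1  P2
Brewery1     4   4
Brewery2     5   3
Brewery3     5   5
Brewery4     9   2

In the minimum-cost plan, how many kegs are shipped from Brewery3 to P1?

Solving gives:
  Brewery1->P1: 40 × 4 = 160
  Brewery2->P1: 20 × 5 = 100
  Brewery2->P2: 10 × 3 = 30
  Brewery3->P1: 20 × 5 = 100
  Brewery4->P2: 60 × 2 = 120
Total cost = 510.
So Brewery3→P1 carries 20 kegs.

20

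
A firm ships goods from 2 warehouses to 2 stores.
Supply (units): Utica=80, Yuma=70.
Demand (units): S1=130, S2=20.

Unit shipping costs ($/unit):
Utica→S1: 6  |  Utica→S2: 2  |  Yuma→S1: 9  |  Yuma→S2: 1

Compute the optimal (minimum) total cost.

950

An optimal shipping plan:
  Utica→S1: 80 × $6 = $480
  Yuma→S1: 50 × $9 = $450
  Yuma→S2: 20 × $1 = $20
Total = 480 + 450 + 20 = $950.
(Supply check: Utica ships 80; Yuma ships 70.)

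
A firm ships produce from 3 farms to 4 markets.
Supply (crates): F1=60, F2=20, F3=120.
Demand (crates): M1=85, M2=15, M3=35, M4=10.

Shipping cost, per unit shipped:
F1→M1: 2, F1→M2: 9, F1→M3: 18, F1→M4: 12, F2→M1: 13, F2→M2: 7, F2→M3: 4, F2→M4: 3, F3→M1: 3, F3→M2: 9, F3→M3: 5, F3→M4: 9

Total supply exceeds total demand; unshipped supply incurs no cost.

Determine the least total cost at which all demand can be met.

One minimum-cost allocation:
  F1–M1: 60 × 2 = 120
  F2–M2: 10 × 7 = 70
  F2–M4: 10 × 3 = 30
  F3–M1: 25 × 3 = 75
  F3–M2: 5 × 9 = 45
  F3–M3: 35 × 5 = 175
Total = 120 + 70 + 30 + 75 + 45 + 175 = 515.

515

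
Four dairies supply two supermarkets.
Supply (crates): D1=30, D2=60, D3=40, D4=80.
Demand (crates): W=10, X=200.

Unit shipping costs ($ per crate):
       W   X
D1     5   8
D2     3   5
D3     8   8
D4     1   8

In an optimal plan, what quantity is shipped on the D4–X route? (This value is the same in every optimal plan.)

70

The minimum-cost plan:
  D1–X: 30 × $8 = $240
  D2–X: 60 × $5 = $300
  D3–X: 40 × $8 = $320
  D4–W: 10 × $1 = $10
  D4–X: 70 × $8 = $560
Total cost = $1430.
So D4→X carries 70 crates.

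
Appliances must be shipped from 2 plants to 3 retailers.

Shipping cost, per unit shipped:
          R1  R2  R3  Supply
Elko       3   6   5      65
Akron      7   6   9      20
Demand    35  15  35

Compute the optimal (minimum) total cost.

390

One minimum-cost allocation:
  Elko to R1: 30 × 3 = 90
  Elko to R3: 35 × 5 = 175
  Akron to R1: 5 × 7 = 35
  Akron to R2: 15 × 6 = 90
Total = 90 + 175 + 35 + 90 = 390.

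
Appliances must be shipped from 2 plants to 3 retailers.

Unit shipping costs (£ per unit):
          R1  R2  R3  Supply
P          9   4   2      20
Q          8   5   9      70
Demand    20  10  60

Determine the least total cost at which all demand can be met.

A cheapest plan:
  P–R3: 20 units
  Q–R1: 20 units
  Q–R2: 10 units
  Q–R3: 40 units
Total cost = £610.
(Supply check: P ships 20; Q ships 70.)

610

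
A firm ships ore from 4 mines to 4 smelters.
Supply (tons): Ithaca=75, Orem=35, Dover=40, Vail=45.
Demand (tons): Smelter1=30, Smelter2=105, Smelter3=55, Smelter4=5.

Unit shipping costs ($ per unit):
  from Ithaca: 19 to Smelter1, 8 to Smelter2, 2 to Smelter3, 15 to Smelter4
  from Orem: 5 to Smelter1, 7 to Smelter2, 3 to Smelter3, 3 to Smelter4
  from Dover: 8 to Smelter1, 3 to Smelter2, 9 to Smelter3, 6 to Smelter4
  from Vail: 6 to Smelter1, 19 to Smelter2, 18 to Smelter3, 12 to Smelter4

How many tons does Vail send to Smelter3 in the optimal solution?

0

Optimal shipments:
  Ithaca to Smelter2: 20 × $8 = $160
  Ithaca to Smelter3: 55 × $2 = $110
  Orem to Smelter2: 35 × $7 = $245
  Dover to Smelter2: 40 × $3 = $120
  Vail to Smelter1: 30 × $6 = $180
  Vail to Smelter2: 10 × $19 = $190
  Vail to Smelter4: 5 × $12 = $60
Total cost = $1065.
The route Vail→Smelter3 is not used.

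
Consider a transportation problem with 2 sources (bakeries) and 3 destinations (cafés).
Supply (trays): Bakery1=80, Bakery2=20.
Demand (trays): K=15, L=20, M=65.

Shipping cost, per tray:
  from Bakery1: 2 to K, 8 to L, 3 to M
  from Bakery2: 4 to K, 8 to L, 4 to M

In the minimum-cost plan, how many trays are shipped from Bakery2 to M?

Solving gives:
  Bakery1->K: 15 trays
  Bakery1->M: 65 trays
  Bakery2->L: 20 trays
Total cost = 385.
The route Bakery2→M is not used.

0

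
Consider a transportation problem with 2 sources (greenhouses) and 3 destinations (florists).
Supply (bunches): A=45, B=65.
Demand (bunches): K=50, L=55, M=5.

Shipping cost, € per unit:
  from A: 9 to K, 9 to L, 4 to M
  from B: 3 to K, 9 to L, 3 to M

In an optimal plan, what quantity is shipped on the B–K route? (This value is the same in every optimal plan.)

Solving gives:
  A→L: 45 × €9 = €405
  B→K: 50 × €3 = €150
  B→L: 10 × €9 = €90
  B→M: 5 × €3 = €15
Total cost = €660.
So B→K carries 50 bunches.

50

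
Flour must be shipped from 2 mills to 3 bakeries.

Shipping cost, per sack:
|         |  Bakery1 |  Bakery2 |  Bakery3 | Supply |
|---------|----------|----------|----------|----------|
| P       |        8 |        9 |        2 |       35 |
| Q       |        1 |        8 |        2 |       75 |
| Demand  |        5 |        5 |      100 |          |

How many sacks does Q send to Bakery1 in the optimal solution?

The minimum-cost plan:
  P→Bakery3: 35 × 2 = 70
  Q→Bakery1: 5 × 1 = 5
  Q→Bakery2: 5 × 8 = 40
  Q→Bakery3: 65 × 2 = 130
Total cost = 245.
So Q→Bakery1 carries 5 sacks.

5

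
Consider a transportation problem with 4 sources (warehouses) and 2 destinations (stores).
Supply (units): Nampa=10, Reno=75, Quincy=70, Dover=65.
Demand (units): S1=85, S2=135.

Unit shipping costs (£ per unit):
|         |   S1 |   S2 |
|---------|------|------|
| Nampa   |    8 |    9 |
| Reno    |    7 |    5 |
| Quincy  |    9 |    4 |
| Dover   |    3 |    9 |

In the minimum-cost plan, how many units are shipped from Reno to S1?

10

Optimal shipments:
  Nampa→S1: 10 × £8 = £80
  Reno→S1: 10 × £7 = £70
  Reno→S2: 65 × £5 = £325
  Quincy→S2: 70 × £4 = £280
  Dover→S1: 65 × £3 = £195
Total cost = £950.
So Reno→S1 carries 10 units.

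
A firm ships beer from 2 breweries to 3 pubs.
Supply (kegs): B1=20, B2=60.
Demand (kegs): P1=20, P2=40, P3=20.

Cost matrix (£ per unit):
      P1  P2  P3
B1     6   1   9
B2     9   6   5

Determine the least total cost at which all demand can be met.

Optimal allocation:
  B1 to P2: 20 × £1 = £20
  B2 to P1: 20 × £9 = £180
  B2 to P2: 20 × £6 = £120
  B2 to P3: 20 × £5 = £100
Total = 20 + 180 + 120 + 100 = £420.

420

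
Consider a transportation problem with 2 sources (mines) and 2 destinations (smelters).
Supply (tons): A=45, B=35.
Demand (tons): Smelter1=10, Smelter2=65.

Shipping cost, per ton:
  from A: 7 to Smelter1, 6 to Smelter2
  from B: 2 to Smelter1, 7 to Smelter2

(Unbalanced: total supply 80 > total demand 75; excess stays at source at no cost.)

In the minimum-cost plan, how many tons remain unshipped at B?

5

An optimal plan:
  A->Smelter2: 45 × 6 = 270
  B->Smelter1: 10 × 2 = 20
  B->Smelter2: 20 × 7 = 140
Total cost = 430.
B ships 30 of its 35, leaving 5.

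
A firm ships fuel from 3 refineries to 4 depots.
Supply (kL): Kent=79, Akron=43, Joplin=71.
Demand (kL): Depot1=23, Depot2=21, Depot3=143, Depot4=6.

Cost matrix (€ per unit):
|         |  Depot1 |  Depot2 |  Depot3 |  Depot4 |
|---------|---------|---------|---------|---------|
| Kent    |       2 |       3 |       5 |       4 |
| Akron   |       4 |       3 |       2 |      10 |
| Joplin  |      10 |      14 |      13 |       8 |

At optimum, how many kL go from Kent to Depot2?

21

Solving gives:
  Kent→Depot2: 21 × €3 = €63
  Kent→Depot3: 58 × €5 = €290
  Akron→Depot3: 43 × €2 = €86
  Joplin→Depot1: 23 × €10 = €230
  Joplin→Depot3: 42 × €13 = €546
  Joplin→Depot4: 6 × €8 = €48
Total cost = €1263.
So Kent→Depot2 carries 21 kL.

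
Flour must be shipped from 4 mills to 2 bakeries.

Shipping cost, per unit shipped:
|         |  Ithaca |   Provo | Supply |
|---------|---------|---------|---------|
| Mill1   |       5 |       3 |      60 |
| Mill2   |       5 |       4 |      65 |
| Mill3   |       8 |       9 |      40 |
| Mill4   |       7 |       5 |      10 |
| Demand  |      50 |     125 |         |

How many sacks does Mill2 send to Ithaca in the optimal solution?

The minimum-cost plan:
  Mill1→Provo: 60 × 3 = 180
  Mill2→Ithaca: 10 × 5 = 50
  Mill2→Provo: 55 × 4 = 220
  Mill3→Ithaca: 40 × 8 = 320
  Mill4→Provo: 10 × 5 = 50
Total cost = 820.
So Mill2→Ithaca carries 10 sacks.

10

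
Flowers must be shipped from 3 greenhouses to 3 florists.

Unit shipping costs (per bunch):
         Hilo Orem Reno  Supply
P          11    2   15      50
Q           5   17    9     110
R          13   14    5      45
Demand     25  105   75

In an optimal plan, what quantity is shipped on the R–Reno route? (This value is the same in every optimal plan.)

45

The minimum-cost plan:
  P–Orem: 50 × 2 = 100
  Q–Hilo: 25 × 5 = 125
  Q–Orem: 55 × 17 = 935
  Q–Reno: 30 × 9 = 270
  R–Reno: 45 × 5 = 225
Total cost = 1655.
So R→Reno carries 45 bunches.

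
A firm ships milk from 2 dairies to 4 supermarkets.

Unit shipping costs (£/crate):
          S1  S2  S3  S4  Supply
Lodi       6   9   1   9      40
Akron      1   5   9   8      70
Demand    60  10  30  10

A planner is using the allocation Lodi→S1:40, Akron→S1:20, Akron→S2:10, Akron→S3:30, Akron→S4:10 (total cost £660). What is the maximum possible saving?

Current plan cost = 40·6 + 20·1 + 10·5 + 30·9 + 10·8 = £660.
Optimal plan:
  Lodi to S3: 30 × £1 = £30
  Lodi to S4: 10 × £9 = £90
  Akron to S1: 60 × £1 = £60
  Akron to S2: 10 × £5 = £50
Optimal cost = £230.
Saving = 660 − 230 = £430.

430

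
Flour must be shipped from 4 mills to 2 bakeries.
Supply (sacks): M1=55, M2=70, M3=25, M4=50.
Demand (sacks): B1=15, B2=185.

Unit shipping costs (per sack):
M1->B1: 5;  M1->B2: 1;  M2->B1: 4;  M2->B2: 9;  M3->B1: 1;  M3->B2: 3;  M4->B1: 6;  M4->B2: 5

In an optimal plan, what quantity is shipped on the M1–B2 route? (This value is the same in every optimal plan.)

Solving gives:
  M1→B2: 55 × 1 = 55
  M2→B1: 15 × 4 = 60
  M2→B2: 55 × 9 = 495
  M3→B2: 25 × 3 = 75
  M4→B2: 50 × 5 = 250
Total cost = 935.
So M1→B2 carries 55 sacks.

55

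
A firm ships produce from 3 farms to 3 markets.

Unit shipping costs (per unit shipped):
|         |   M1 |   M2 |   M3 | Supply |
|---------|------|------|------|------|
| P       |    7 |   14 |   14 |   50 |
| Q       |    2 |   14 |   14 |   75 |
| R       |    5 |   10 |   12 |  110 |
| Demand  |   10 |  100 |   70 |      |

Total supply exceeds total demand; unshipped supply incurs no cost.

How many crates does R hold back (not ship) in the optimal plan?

0

An optimal plan:
  Q->M1: 10 × 2 = 20
  Q->M3: 60 × 14 = 840
  R->M2: 100 × 10 = 1000
  R->M3: 10 × 12 = 120
Total cost = 1980.
R ships 110 of its 110, leaving 0.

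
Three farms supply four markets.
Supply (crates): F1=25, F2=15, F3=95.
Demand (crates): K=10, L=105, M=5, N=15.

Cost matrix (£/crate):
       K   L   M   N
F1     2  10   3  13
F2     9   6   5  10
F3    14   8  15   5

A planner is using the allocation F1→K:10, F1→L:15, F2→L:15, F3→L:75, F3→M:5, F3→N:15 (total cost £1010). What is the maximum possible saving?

70

Current plan cost = 10·2 + 15·10 + 15·6 + 75·8 + 5·15 + 15·5 = £1010.
Optimal plan:
  F1 to K: 10 × £2 = £20
  F1 to L: 10 × £10 = £100
  F1 to M: 5 × £3 = £15
  F2 to L: 15 × £6 = £90
  F3 to L: 80 × £8 = £640
  F3 to N: 15 × £5 = £75
Optimal cost = £940.
Saving = 1010 − 940 = £70.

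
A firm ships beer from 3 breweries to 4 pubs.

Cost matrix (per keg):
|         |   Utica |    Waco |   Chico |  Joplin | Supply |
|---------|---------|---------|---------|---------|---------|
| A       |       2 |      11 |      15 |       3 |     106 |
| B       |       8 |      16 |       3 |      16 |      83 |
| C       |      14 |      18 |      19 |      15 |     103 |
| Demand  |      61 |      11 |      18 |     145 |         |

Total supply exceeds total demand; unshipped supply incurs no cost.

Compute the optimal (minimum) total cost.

1635

One minimum-cost allocation:
  A->Joplin: 106 kegs
  B->Utica: 61 kegs
  B->Waco: 4 kegs
  B->Chico: 18 kegs
  C->Waco: 7 kegs
  C->Joplin: 39 kegs
Total cost = 1635.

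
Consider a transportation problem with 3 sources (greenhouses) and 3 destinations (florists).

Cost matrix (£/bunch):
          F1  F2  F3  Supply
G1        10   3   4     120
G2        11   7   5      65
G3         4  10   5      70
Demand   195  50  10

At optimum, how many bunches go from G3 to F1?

70

The minimum-cost plan:
  G1 to F1: 60 × £10 = £600
  G1 to F2: 50 × £3 = £150
  G1 to F3: 10 × £4 = £40
  G2 to F1: 65 × £11 = £715
  G3 to F1: 70 × £4 = £280
Total cost = £1785.
So G3→F1 carries 70 bunches.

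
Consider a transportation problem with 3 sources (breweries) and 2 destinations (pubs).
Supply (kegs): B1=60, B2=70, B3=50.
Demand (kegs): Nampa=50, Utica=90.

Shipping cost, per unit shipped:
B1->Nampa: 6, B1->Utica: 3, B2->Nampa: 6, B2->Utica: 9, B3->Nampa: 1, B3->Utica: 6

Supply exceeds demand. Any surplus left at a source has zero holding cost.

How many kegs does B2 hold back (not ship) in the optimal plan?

Minimum-cost shipments:
  B1→Utica: 60 × 3 = 180
  B2→Utica: 30 × 9 = 270
  B3→Nampa: 50 × 1 = 50
Total cost = 500.
B2 ships 30 of its 70, leaving 40.

40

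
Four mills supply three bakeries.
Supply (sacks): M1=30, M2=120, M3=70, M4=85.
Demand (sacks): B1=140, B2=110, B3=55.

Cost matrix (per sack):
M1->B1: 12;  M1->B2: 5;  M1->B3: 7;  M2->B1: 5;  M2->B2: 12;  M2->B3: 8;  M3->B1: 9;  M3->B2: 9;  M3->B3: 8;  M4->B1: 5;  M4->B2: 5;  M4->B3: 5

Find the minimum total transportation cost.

An optimal shipping plan:
  M1→B2: 30 × 5 = 150
  M2→B1: 120 × 5 = 600
  M3→B1: 15 × 9 = 135
  M3→B3: 55 × 8 = 440
  M4→B1: 5 × 5 = 25
  M4→B2: 80 × 5 = 400
Total = 150 + 600 + 135 + 440 + 25 + 400 = 1750.
(Supply check: M1 ships 30; M2 ships 120; M3 ships 70; M4 ships 85.)

1750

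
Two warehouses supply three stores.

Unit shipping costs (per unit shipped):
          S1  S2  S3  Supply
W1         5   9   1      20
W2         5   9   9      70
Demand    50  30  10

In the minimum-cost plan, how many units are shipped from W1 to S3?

The minimum-cost plan:
  W1 to S1: 10 units
  W1 to S3: 10 units
  W2 to S1: 40 units
  W2 to S2: 30 units
Total cost = 530.
So W1→S3 carries 10 units.

10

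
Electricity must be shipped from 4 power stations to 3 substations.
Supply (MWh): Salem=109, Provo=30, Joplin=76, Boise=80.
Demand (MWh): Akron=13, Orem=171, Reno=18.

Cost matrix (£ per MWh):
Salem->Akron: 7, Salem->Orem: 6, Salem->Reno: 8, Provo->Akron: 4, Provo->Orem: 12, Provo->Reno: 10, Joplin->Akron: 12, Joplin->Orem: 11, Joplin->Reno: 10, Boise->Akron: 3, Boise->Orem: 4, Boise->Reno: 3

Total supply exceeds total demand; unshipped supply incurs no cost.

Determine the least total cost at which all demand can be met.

A cheapest plan:
  Salem->Orem: 109 × £6 = £654
  Provo->Akron: 13 × £4 = £52
  Boise->Orem: 62 × £4 = £248
  Boise->Reno: 18 × £3 = £54
Total = 654 + 52 + 248 + 54 = £1008.

1008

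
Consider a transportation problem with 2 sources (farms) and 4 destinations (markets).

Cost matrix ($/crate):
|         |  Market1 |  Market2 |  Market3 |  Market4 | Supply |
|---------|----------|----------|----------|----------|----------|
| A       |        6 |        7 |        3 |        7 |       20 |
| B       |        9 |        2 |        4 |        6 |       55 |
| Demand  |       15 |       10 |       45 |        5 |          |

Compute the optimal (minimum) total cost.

Optimal allocation:
  A->Market1: 15 crates
  A->Market3: 5 crates
  B->Market2: 10 crates
  B->Market3: 40 crates
  B->Market4: 5 crates
Total cost = $315.

315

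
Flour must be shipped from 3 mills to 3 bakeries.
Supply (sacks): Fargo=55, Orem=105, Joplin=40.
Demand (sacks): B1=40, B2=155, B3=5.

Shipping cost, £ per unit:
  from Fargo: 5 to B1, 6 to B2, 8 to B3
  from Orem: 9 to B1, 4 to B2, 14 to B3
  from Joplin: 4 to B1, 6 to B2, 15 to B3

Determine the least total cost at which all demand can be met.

A cheapest plan:
  Fargo→B2: 50 × £6 = £300
  Fargo→B3: 5 × £8 = £40
  Orem→B2: 105 × £4 = £420
  Joplin→B1: 40 × £4 = £160
Total = 300 + 40 + 420 + 160 = £920.

920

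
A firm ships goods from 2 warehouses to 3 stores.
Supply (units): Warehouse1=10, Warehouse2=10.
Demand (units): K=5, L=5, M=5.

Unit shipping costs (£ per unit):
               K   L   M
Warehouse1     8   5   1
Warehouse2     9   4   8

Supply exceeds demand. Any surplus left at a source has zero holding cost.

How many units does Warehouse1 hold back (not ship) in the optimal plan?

0

Minimum-cost shipments:
  Warehouse1–K: 5 × £8 = £40
  Warehouse1–M: 5 × £1 = £5
  Warehouse2–L: 5 × £4 = £20
Total cost = £65.
Warehouse1 ships 10 of its 10, leaving 0.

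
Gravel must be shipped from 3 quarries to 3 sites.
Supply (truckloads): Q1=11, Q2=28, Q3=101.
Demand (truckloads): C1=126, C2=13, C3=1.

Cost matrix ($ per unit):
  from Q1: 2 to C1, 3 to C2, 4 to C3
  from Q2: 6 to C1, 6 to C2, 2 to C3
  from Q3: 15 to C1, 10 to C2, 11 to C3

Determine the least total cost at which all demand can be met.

One minimum-cost allocation:
  Q1–C1: 11 truckloads
  Q2–C1: 27 truckloads
  Q2–C3: 1 truckloads
  Q3–C1: 88 truckloads
  Q3–C2: 13 truckloads
Total cost = $1636.

1636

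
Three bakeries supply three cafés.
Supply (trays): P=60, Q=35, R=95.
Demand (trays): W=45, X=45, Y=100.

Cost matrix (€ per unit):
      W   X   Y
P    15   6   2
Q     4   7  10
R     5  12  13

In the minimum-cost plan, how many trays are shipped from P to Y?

60

The minimum-cost plan:
  P→Y: 60 × €2 = €120
  Q→X: 35 × €7 = €245
  R→W: 45 × €5 = €225
  R→X: 10 × €12 = €120
  R→Y: 40 × €13 = €520
Total cost = €1230.
So P→Y carries 60 trays.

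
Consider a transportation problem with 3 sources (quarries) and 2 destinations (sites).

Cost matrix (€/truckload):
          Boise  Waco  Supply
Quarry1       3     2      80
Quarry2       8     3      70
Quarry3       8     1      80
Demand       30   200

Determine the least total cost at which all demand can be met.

480

Optimal allocation:
  Quarry1→Boise: 30 × €3 = €90
  Quarry1→Waco: 50 × €2 = €100
  Quarry2→Waco: 70 × €3 = €210
  Quarry3→Waco: 80 × €1 = €80
Total = 90 + 100 + 210 + 80 = €480.
(Supply check: Quarry1 ships 80; Quarry2 ships 70; Quarry3 ships 80.)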